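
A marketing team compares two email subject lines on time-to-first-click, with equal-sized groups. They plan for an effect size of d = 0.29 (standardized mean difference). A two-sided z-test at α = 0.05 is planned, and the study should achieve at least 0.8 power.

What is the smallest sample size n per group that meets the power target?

Set Φ(δ − 1.960) = 0.8; then δ − 1.960 = Φ⁻¹(0.8) = 0.842, giving δ = 2.802.
(For δ > 0 the lower-tail rejection region contributes negligibly to power, so the one-term inversion is standard.)
δ = d·√(n/2) ⇒ n = 2(δ/d)² = 2 × (2.802 / 0.29)² = 186.66.
Rounding up, n = 187 per group.

n = 187 per group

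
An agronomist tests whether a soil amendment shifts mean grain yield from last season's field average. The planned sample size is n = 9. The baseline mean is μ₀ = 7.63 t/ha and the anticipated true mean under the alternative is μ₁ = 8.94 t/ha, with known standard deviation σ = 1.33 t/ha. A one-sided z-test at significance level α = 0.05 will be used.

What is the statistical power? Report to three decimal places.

Standardized effect: d = |μ₁ − μ₀| / σ = |8.94 − 7.63| / 1.33 = 0.9850
Noncentrality parameter: δ = d·√n = 0.9850 × √9 = 2.9549
One-sided α = 0.05 → critical value z_{0.05} = 1.645.
Power = P(Z > 1.645 − δ) = Φ(1.310) = 0.9049.

Power ≈ 0.905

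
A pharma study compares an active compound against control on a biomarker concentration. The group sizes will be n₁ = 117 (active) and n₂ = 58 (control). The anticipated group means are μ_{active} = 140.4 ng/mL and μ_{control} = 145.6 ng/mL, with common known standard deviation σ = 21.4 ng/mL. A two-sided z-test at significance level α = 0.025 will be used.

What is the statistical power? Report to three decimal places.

Standardized effect: d = |μ_{active} − μ_{control}| / σ = |140.4 − 145.6| / 21.4 = 0.2430
Noncentrality parameter: δ = d / √(1/n₁ + 1/n₂) = 0.2430 / √(1/117 + 1/58) = 1.5131
Two-sided α = 0.025 → critical value z_{0.0125} = 2.241.
Power = Φ(δ − 2.241) + Φ(−δ − 2.241) = Φ(-0.728) + Φ(-3.755) = 0.2332 + 0.0001 = 0.2333.

Power ≈ 0.233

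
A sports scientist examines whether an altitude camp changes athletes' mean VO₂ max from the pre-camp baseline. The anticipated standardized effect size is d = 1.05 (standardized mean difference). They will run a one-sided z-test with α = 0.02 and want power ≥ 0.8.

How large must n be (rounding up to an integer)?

For power 0.8 need Φ(δ − z_{0.02}) = 0.8, so δ = z_{0.02} + z_{0.20} = 2.054 + 0.842 = 2.895.
δ = d·√n ⇒ n = (δ/d)² = (2.895 / 1.05)² = 7.60.
Round up to the next whole unit.

n = 8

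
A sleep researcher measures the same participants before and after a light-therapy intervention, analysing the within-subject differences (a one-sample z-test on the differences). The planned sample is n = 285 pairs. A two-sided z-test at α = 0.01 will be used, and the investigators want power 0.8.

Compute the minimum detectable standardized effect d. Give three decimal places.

d ≈ 0.202

Required noncentrality: δ = z_{0.005} + z_{0.20} = 2.576 + 0.842 = 3.417.
(Lower-tail contribution to power is negligible for δ > 0.)
δ = d·√n ⇒ d = δ/√n = 3.417/√285 = 0.2024.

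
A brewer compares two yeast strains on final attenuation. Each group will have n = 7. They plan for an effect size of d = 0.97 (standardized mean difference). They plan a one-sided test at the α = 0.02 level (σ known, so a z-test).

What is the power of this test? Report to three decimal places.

Power ≈ 0.406

Noncentrality parameter: δ = d·√(n/2) = 0.97 × √(7/2) = 1.8147
One-sided α = 0.02 → critical value z_{0.02} = 2.054.
Power = P(Z > 2.054 − δ) = Φ(-0.239) = 0.4055.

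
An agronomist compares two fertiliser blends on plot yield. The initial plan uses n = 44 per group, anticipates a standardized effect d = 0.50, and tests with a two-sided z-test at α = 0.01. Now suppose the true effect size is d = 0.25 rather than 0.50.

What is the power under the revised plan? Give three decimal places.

With d = 0.25: δ = d·√(n/2) = 0.25 × √(44/2) = 1.1726. Critical value z_{0.005} = 2.576.
Revised power = Φ(δ − 2.576) + Φ(−δ − 2.576) = Φ(-1.403) + Φ(-3.748) = 0.0803 + 0.0001 = 0.0804.

Power ≈ 0.080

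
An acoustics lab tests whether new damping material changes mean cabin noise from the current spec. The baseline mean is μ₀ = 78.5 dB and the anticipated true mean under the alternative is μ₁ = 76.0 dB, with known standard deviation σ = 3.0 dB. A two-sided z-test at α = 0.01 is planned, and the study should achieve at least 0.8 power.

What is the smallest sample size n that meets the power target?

Standardized effect: d = |μ₁ − μ₀| / σ = |76.0 − 78.5| / 3.0 = 0.8333
Set Φ(δ − 2.576) = 0.8; then δ − 2.576 = Φ⁻¹(0.8) = 0.842, giving δ = 3.417.
(For δ > 0 the lower-tail rejection region contributes negligibly to power, so the one-term inversion is standard.)
δ = d·√n ⇒ n = (δ/d)² = (3.417 / 0.8333)² = 16.82.
Round up to the next whole unit.

n = 17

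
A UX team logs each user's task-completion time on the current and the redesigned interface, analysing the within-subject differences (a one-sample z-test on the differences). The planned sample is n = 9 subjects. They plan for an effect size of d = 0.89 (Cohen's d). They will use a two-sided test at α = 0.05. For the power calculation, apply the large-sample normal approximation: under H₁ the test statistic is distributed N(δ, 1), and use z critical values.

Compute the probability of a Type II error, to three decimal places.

Noncentrality parameter: δ = d·√n = 0.89 × √9 = 2.6700
Critical value for a two-sided test at α = 0.05: z_{α/2} = 1.960.
Power = Φ(δ − 1.960) + Φ(−δ − 1.960) = Φ(0.710) + Φ(-4.630) = 0.7612 + 0.0000 = 0.7612.
Type II error: β = 1 − power = 1 − 0.7612 = 0.2388.

β ≈ 0.239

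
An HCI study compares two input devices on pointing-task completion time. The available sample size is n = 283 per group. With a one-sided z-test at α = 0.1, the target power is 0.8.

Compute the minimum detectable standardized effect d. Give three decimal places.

Required noncentrality: δ = z_{0.1} + z_{0.20} = 1.282 + 0.842 = 2.123.
δ = d·√(n/2) ⇒ d = δ/√(n/2) = 2.123/√(283/2) = 0.1785.

d ≈ 0.178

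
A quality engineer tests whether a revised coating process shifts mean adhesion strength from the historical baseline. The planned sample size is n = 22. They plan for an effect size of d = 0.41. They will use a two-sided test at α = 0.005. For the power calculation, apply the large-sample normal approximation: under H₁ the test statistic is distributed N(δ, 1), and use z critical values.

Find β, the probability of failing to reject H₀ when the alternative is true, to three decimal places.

Noncentrality parameter: δ = d·√n = 0.41 × √22 = 1.9231
Two-sided α = 0.005 → critical value z_{0.0025} = 2.807.
Power = Φ(δ − 2.807) + Φ(−δ − 2.807) = Φ(-0.884) + Φ(-4.730) = 0.1884 + 0.0000 = 0.1884.
Type II error: β = 1 − power = 1 − 0.1884 = 0.8116.

β ≈ 0.812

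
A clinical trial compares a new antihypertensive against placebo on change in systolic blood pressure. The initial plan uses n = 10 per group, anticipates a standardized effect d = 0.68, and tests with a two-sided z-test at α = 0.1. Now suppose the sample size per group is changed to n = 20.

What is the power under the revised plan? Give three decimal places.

Power ≈ 0.693

With n = 20 per group: δ = d·√(n/2) = 0.68 × √(20/2) = 2.1503. Critical value z_{0.05} = 1.645.
Revised power = Φ(δ − 1.645) + Φ(−δ − 1.645) = Φ(0.505) + Φ(-3.795) = 0.6934 + 0.0001 = 0.6935.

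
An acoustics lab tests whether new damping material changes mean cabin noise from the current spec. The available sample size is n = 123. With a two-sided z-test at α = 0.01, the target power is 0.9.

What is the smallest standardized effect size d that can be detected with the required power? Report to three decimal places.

Need Φ(δ − 2.576) = 0.9, so δ = 2.576 + 1.282 = 3.857.
(Lower-tail contribution to power is negligible for δ > 0.)
δ = d·√n ⇒ d = δ/√n = 3.857/√123 = 0.3478.

d ≈ 0.348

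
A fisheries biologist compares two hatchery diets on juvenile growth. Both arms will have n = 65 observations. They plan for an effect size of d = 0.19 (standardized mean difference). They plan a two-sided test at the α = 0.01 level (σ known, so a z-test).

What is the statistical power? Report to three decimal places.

Noncentrality parameter: δ = d·√(n/2) = 0.19 × √(65/2) = 1.0832
Two-sided α = 0.01 → critical value z_{0.005} = 2.576.
Power = Φ(δ − 2.576) + Φ(−δ − 2.576) = Φ(-1.493) + Φ(-3.659) = 0.0678 + 0.0001 = 0.0679.

Power ≈ 0.068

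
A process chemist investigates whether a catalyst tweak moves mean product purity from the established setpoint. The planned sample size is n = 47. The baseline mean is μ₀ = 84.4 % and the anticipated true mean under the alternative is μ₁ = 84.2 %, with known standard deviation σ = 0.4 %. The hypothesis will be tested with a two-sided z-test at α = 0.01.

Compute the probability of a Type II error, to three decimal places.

Standardized effect: d = |μ₁ − μ₀| / σ = |84.2 − 84.4| / 0.4 = 0.5000
Noncentrality parameter: λ = d·√n = 0.5000 × √47 = 3.4278
Two-sided α = 0.01 → critical value z_{0.005} = 2.576.
Power = Φ(λ − 2.576) + Φ(−λ − 2.576) = Φ(0.852) + Φ(-6.004) = 0.8029 + 0.0000 = 0.8029.
Type II error: β = 1 − power = 1 − 0.8029 = 0.1971.

β ≈ 0.197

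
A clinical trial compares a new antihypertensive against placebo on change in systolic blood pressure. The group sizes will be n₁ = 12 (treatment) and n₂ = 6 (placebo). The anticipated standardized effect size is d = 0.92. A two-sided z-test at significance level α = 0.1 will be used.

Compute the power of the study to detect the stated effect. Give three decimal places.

Noncentrality parameter: δ = d / √(1/n₁ + 1/n₂) = 0.92 / √(1/12 + 1/6) = 1.8400
Critical value for a two-sided test at α = 0.1: z_{α/2} = 1.645.
Power = Φ(δ − 1.645) + Φ(−δ − 1.645) = Φ(0.195) + Φ(-3.485) = 0.5774 + 0.0002 = 0.5776.

Power ≈ 0.578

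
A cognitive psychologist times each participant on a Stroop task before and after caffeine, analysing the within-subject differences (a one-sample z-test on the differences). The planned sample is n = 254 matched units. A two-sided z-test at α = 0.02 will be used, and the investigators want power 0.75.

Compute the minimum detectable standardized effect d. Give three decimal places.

d ≈ 0.188

Need Φ(δ − 2.326) = 0.75, so δ = 2.326 + 0.674 = 3.001.
(The second rejection-region term Φ(−δ − z_{α/2}) is negligible and dropped.)
δ = d·√n ⇒ d = δ/√n = 3.001/√254 = 0.1883.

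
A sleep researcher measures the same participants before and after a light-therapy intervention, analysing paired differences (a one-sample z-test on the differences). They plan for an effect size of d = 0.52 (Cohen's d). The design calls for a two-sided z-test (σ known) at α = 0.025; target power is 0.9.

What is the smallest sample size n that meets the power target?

Set Φ(δ − 2.241) = 0.9; then δ − 2.241 = Φ⁻¹(0.9) = 1.282, giving δ = 3.523.
(For δ > 0 the lower-tail rejection region contributes negligibly to power, so the one-term inversion is standard.)
δ = d·√n ⇒ n = (δ/d)² = (3.523 / 0.52)² = 45.90.
Rounding up, n = 46.

n = 46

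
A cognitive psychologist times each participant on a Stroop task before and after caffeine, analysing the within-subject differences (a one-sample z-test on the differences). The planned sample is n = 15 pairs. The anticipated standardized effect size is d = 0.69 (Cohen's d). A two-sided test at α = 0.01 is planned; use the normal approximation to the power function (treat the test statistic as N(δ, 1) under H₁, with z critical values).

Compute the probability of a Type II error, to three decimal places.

Noncentrality parameter: δ = d·√n = 0.69 × √15 = 2.6724
Two-sided α = 0.01 → critical value z_{0.005} = 2.576.
Power = Φ(δ − 2.576) + Φ(−δ − 2.576) = Φ(0.097) + Φ(-5.248) = 0.5384 + 0.0000 = 0.5384.
Type II error: β = 1 − power = 1 − 0.5384 = 0.4616.

β ≈ 0.462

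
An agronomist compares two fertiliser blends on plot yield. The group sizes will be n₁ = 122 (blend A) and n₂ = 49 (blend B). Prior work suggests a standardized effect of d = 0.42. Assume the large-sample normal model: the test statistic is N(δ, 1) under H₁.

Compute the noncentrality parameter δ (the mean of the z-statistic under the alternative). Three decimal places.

δ ≈ 2.483

δ = d / √(1/n₁ + 1/n₂) = 0.42 / √(1/122 + 1/49) = 2.4833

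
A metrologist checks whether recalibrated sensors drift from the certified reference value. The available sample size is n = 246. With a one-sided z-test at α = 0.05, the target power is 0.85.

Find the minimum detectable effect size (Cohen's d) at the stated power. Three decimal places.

d ≈ 0.171

Required noncentrality: δ = z_{0.05} + z_{0.15} = 1.645 + 1.036 = 2.681.
δ = d·√n ⇒ d = δ/√n = 2.681/√246 = 0.1710.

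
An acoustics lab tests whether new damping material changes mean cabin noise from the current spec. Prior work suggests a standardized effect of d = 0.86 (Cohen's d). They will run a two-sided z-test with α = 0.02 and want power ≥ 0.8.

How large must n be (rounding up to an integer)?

n = 14

For power 0.8 need Φ(δ − z_{0.01}) = 0.8, so δ = z_{0.01} + z_{0.20} = 2.326 + 0.842 = 3.168.
(The Φ(−δ − z_{α/2}) term is vanishingly small for δ > 0 and is dropped in the standard sample-size formula.)
δ = d·√n ⇒ n = (δ/d)² = (3.168 / 0.86)² = 13.57.
Round up to the next whole unit.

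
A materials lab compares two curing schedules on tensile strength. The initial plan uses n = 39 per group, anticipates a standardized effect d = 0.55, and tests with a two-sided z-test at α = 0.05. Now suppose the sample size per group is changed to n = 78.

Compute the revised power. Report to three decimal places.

With n = 78 per group: δ = d·√(n/2) = 0.55 × √(78/2) = 3.4347. Critical value z_{0.025} = 1.960.
Revised power = Φ(δ − 1.960) + Φ(−δ − 1.960) = Φ(1.475) + Φ(-5.395) = 0.9299 + 0.0000 = 0.9299.

Power ≈ 0.930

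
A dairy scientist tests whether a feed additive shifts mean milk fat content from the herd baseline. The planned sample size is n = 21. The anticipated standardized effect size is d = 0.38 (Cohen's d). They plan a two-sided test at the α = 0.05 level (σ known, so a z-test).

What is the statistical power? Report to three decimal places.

Power ≈ 0.414

Noncentrality parameter: δ = d·√n = 0.38 × √21 = 1.7414
Critical value for a two-sided test at α = 0.05: z_{α/2} = 1.960.
Power = Φ(δ − 1.960) + Φ(−δ − 1.960) = Φ(-0.219) + Φ(-3.701) = 0.4135 + 0.0001 = 0.4136.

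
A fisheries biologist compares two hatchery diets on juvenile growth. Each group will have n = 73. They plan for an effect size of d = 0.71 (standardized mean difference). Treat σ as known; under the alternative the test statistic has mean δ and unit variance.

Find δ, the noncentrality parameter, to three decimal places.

δ ≈ 4.289

The noncentrality parameter scales effect size by the design's sample-size factor: δ = d·√(n/2) = 0.71 × √(73/2) = 4.2895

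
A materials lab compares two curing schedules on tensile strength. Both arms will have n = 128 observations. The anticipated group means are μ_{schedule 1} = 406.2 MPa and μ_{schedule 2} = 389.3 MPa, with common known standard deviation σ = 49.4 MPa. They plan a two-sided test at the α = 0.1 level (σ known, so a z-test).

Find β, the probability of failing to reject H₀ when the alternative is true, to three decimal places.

β ≈ 0.137

Standardized effect: d = |μ_{schedule 1} − μ_{schedule 2}| / σ = |406.2 − 389.3| / 49.4 = 0.3421
Noncentrality parameter: δ = d·√(n/2) = 0.3421 × √(128/2) = 2.7368
Critical value for a two-sided test at α = 0.1: z_{α/2} = 1.645.
Power = Φ(δ − 1.645) + Φ(−δ − 1.645) = Φ(1.092) + Φ(-4.382) = 0.8626 + 0.0000 = 0.8626.
Type II error: β = 1 − power = 1 − 0.8626 = 0.1374.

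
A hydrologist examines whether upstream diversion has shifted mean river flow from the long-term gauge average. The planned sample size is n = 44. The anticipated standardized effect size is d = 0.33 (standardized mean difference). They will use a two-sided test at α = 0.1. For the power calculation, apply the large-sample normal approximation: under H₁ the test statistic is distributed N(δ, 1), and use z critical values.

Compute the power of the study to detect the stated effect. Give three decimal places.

Power ≈ 0.707

Noncentrality parameter: δ = d·√n = 0.33 × √44 = 2.1890
Two-sided α = 0.1 → critical value z_{0.05} = 1.645.
Power = Φ(δ − 1.645) + Φ(−δ − 1.645) = Φ(0.544) + Φ(-3.834) = 0.7068 + 0.0001 = 0.7069.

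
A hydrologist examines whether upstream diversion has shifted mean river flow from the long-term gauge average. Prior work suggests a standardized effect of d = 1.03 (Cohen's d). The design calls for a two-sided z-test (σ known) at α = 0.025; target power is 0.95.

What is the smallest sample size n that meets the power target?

For power 0.95 need Φ(δ − z_{0.0125}) = 0.95, so δ = z_{0.0125} + z_{0.05} = 2.241 + 1.645 = 3.886.
(Ignoring the negligible lower-tail rejection probability gives the usual closed-form inversion.)
δ = d·√n ⇒ n = (δ/d)² = (3.886 / 1.03)² = 14.24.
Rounding up, n = 15.

n = 15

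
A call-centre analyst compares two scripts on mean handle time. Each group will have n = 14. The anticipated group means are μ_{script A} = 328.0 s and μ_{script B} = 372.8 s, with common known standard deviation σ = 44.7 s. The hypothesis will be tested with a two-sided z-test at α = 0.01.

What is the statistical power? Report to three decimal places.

Power ≈ 0.530

Standardized effect: d = |μ_{script A} − μ_{script B}| / σ = |328.0 − 372.8| / 44.7 = 1.0022
Noncentrality parameter: δ = d·√(n/2) = 1.0022 × √(14/2) = 2.6517
Two-sided α = 0.01 → critical value z_{0.005} = 2.576.
Power = Φ(δ − 2.576) + Φ(−δ − 2.576) = Φ(0.076) + Φ(-5.227) = 0.5302 + 0.0000 = 0.5302.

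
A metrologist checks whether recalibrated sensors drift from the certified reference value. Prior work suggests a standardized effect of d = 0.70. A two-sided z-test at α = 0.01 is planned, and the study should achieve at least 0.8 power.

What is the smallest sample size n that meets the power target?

For power 0.8 need Φ(δ − z_{0.005}) = 0.8, so δ = z_{0.005} + z_{0.20} = 2.576 + 0.842 = 3.417.
(For δ > 0 the lower-tail rejection region contributes negligibly to power, so the one-term inversion is standard.)
δ = d·√n ⇒ n = (δ/d)² = (3.417 / 0.70)² = 23.83.
Round up to the next whole unit.

n = 24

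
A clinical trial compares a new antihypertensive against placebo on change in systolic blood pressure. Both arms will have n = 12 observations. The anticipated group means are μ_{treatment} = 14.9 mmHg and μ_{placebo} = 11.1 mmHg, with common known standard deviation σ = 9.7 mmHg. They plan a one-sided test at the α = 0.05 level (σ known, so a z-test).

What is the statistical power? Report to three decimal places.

Standardized effect: d = |μ_{treatment} − μ_{placebo}| / σ = |14.9 − 11.1| / 9.7 = 0.3918
Noncentrality parameter: δ = d·√(n/2) = 0.3918 × √(12/2) = 0.9596
One-sided α = 0.05 → critical value z_{0.05} = 1.645.
Power = Φ(δ − 1.645) = Φ(-0.685) = 0.2466.

Power ≈ 0.247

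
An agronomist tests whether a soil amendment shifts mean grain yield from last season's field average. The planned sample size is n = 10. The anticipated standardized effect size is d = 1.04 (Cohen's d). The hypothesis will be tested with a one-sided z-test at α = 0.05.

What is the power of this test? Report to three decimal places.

Power ≈ 0.950

Noncentrality parameter: δ = d·√n = 1.04 × √10 = 3.2888
Critical value for a one-sided test at α = 0.05: z_α = 1.645.
Power = P(Z > 1.645 − δ) = Φ(1.644) = 0.9499.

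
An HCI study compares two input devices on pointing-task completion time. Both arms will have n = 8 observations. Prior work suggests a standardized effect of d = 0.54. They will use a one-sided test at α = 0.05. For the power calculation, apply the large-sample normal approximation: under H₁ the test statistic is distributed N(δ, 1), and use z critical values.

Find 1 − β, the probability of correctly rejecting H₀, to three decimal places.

Noncentrality parameter: δ = d·√(n/2) = 0.54 × √(8/2) = 1.0800
Critical value for a one-sided test at α = 0.05: z_α = 1.645.
Power = Φ(δ − 1.645) = Φ(-0.565) = 0.2861.

Power ≈ 0.286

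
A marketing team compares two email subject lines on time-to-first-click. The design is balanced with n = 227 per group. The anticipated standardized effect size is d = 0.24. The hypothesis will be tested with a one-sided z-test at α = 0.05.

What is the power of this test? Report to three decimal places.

Noncentrality parameter: δ = d·√(n/2) = 0.24 × √(227/2) = 2.5569
One-sided α = 0.05 → critical value z_{0.05} = 1.645.
Power = P(Z > 1.645 − δ) = Φ(0.912) = 0.8191.

Power ≈ 0.819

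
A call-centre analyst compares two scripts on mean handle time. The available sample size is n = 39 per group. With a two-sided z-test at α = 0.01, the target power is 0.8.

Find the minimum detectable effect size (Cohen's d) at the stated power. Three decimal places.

Need Φ(δ − 2.576) = 0.8, so δ = 2.576 + 0.842 = 3.417.
(The second rejection-region term Φ(−δ − z_{α/2}) is negligible and dropped.)
δ = d·√(n/2) ⇒ d = δ/√(n/2) = 3.417/√(39/2) = 0.7739.

d ≈ 0.774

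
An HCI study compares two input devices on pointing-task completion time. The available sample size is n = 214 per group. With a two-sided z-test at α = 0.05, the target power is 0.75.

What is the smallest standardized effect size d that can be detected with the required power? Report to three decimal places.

d ≈ 0.255

Need Φ(δ − 1.960) = 0.75, so δ = 1.960 + 0.674 = 2.634.
(Lower-tail contribution to power is negligible for δ > 0.)
δ = d·√(n/2) ⇒ d = δ/√(n/2) = 2.634/√(214/2) = 0.2547.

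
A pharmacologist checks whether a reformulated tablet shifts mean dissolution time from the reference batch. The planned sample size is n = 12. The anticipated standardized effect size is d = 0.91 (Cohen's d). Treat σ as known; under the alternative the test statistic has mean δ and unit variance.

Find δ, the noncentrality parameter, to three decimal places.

δ ≈ 3.152

δ = d·√n = 0.91 × √12 = 3.1523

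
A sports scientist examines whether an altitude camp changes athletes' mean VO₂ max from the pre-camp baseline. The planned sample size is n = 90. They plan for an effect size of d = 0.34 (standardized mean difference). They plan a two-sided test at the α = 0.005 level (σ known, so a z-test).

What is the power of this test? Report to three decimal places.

Power ≈ 0.662

Noncentrality parameter: λ = d·√n = 0.34 × √90 = 3.2255
Critical value for a two-sided test at α = 0.005: z_{α/2} = 2.807.
Power = Φ(λ − 2.807) + Φ(−λ − 2.807) = Φ(0.418) + Φ(-6.033) = 0.6622 + 0.0000 = 0.6622.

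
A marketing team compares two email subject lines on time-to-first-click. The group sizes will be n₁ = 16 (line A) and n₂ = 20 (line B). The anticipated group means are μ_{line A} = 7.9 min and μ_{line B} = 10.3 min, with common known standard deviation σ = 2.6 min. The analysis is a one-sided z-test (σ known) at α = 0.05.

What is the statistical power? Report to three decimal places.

Standardized effect: d = |μ_{line A} − μ_{line B}| / σ = |7.9 − 10.3| / 2.6 = 0.9231
Noncentrality parameter: δ = d / √(1/n₁ + 1/n₂) = 0.9231 / √(1/16 + 1/20) = 2.7521
Critical value for a one-sided test at α = 0.05: z_α = 1.645.
Power = Φ(δ − 1.645) = Φ(1.107) = 0.8659.

Power ≈ 0.866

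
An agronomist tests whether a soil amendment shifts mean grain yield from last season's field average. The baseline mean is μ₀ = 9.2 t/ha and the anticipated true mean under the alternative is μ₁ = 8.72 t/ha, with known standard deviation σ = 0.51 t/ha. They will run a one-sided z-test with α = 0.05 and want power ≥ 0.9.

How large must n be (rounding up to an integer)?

Standardized effect: d = |μ₁ − μ₀| / σ = |8.72 − 9.2| / 0.51 = 0.9412
For power 0.9 need Φ(δ − z_{0.05}) = 0.9, so δ = z_{0.05} + z_{0.10} = 1.645 + 1.282 = 2.926.
δ = d·√n ⇒ n = (δ/d)² = (2.926 / 0.9412)² = 9.67.
Round up to the next whole unit.

n = 10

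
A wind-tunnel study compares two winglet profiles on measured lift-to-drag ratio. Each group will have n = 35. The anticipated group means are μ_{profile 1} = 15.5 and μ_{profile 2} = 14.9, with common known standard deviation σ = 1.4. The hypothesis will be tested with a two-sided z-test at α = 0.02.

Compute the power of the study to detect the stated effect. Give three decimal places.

Standardized effect: d = |μ_{profile 1} − μ_{profile 2}| / σ = |15.5 − 14.9| / 1.4 = 0.4286
Noncentrality parameter: δ = d·√(n/2) = 0.4286 × √(35/2) = 1.7928
Critical value for a two-sided test at α = 0.02: z_{α/2} = 2.326.
Power = Φ(δ − 2.326) + Φ(−δ − 2.326) = Φ(-0.534) + Φ(-4.119) = 0.2968 + 0.0000 = 0.2969.

Power ≈ 0.297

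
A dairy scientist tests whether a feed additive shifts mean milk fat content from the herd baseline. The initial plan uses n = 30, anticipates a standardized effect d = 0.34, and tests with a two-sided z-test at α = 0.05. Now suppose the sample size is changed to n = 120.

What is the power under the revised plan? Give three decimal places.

With n = 120: δ = d·√n = 0.34 × √120 = 3.7245. Critical value z_{0.025} = 1.960.
Revised power = Φ(δ − 1.960) + Φ(−δ − 1.960) = Φ(1.765) + Φ(-5.684) = 0.9612 + 0.0000 = 0.9612.

Power ≈ 0.961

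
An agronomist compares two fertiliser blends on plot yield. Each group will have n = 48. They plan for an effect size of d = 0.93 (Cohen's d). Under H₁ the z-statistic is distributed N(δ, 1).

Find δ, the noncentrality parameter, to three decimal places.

The noncentrality parameter scales effect size by the design's sample-size factor: δ = d·√(n/2) = 0.93 × √(48/2) = 4.5561

δ ≈ 4.556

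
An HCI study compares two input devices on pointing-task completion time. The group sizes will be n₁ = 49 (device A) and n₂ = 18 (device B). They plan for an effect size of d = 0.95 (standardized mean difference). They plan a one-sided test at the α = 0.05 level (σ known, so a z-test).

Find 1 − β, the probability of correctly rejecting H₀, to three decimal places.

Power ≈ 0.964

Noncentrality parameter: δ = d / √(1/n₁ + 1/n₂) = 0.95 / √(1/49 + 1/18) = 3.4468
Critical value for a one-sided test at α = 0.05: z_α = 1.645.
Power = P(Z > 1.645 − δ) = Φ(1.802) = 0.9642.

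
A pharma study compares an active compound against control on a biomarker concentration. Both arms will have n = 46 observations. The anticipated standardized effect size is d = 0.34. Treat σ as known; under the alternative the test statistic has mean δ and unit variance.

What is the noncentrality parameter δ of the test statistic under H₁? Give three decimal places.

δ ≈ 1.631

The noncentrality parameter scales effect size by the design's sample-size factor: δ = d·√(n/2) = 0.34 × √(46/2) = 1.6306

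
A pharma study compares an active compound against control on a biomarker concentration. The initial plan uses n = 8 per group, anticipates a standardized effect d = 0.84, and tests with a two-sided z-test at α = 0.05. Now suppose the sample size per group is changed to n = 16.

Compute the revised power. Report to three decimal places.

With n = 16 per group: δ = d·√(n/2) = 0.84 × √(16/2) = 2.3759. Critical value z_{0.025} = 1.960.
Revised power = Φ(δ − 1.960) + Φ(−δ − 1.960) = Φ(0.416) + Φ(-4.336) = 0.6613 + 0.0000 = 0.6613.

Power ≈ 0.661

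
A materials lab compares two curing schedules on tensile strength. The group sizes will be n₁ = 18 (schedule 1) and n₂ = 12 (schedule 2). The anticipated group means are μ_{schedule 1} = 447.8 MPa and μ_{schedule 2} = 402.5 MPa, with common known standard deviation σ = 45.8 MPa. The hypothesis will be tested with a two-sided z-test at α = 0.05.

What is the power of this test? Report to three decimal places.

Power ≈ 0.756

Standardized effect: d = |μ_{schedule 1} − μ_{schedule 2}| / σ = |447.8 − 402.5| / 45.8 = 0.9891
Noncentrality parameter: δ = d / √(1/n₁ + 1/n₂) = 0.9891 / √(1/18 + 1/12) = 2.6540
Two-sided α = 0.05 → critical value z_{0.025} = 1.960.
Power = Φ(δ − 1.960) + Φ(−δ − 1.960) = Φ(0.694) + Φ(-4.614) = 0.7562 + 0.0000 = 0.7562.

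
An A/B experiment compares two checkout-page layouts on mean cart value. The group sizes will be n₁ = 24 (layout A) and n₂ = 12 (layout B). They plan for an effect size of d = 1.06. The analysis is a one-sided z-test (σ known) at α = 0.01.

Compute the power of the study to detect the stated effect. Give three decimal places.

Noncentrality parameter: δ = d / √(1/n₁ + 1/n₂) = 1.06 / √(1/24 + 1/12) = 2.9981
One-sided α = 0.01 → critical value z_{0.01} = 2.326.
Power = Φ(δ − 2.326) = Φ(0.672) = 0.7491.

Power ≈ 0.749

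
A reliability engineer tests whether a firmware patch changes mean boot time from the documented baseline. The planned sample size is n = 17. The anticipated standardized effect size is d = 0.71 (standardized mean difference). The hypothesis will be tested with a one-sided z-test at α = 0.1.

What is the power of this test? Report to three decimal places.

Power ≈ 0.950

Noncentrality parameter: δ = d·√n = 0.71 × √17 = 2.9274
Critical value for a one-sided test at α = 0.1: z_α = 1.282.
Power = P(Z > 1.282 − δ) = Φ(1.646) = 0.9501.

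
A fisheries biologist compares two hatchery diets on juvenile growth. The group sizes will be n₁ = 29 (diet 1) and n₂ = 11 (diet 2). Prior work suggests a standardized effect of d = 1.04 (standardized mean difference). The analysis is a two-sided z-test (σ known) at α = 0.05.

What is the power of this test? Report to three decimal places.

Noncentrality parameter: δ = d / √(1/n₁ + 1/n₂) = 1.04 / √(1/29 + 1/11) = 2.9370
Critical value for a two-sided test at α = 0.05: z_{α/2} = 1.960.
Power = Φ(δ − 1.960) + Φ(−δ − 1.960) = Φ(0.977) + Φ(-4.897) = 0.8357 + 0.0000 = 0.8357.

Power ≈ 0.836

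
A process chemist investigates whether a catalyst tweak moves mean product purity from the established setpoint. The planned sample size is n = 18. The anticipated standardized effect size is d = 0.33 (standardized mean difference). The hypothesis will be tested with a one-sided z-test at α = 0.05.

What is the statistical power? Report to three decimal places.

Noncentrality parameter: λ = d·√n = 0.33 × √18 = 1.4001
One-sided α = 0.05 → critical value z_{0.05} = 1.645.
Power = Φ(λ − 1.645) = Φ(-0.245) = 0.4033.

Power ≈ 0.403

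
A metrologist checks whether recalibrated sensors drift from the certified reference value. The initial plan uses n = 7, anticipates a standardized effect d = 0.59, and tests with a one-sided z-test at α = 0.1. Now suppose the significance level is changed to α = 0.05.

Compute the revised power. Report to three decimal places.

Power ≈ 0.467

δ = d·√n = 0.59 × √7 = 1.5610 (unchanged). New critical value: z_{0.05} = 1.645.
Revised power = Φ(δ − 1.645) = Φ(-0.084) = 0.4666.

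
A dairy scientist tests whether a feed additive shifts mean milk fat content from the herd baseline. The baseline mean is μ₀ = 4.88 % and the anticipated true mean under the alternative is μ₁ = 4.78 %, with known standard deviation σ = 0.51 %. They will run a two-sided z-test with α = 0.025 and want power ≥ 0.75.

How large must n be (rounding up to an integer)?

Standardized effect: d = |μ₁ − μ₀| / σ = |4.78 − 4.88| / 0.51 = 0.1961
For power 0.75 need Φ(δ − z_{0.0125}) = 0.75, so δ = z_{0.0125} + z_{0.25} = 2.241 + 0.674 = 2.916.
(Ignoring the negligible lower-tail rejection probability gives the usual closed-form inversion.)
δ = d·√n ⇒ n = (δ/d)² = (2.916 / 0.1961)² = 221.15.
Rounding up, n = 222.

n = 222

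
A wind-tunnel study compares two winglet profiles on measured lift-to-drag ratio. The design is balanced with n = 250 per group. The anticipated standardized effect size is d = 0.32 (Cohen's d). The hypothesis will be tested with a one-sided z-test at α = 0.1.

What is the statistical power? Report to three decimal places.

Noncentrality parameter: δ = d·√(n/2) = 0.32 × √(250/2) = 3.5777
Critical value for a one-sided test at α = 0.1: z_α = 1.282.
Power = Φ(δ − 1.282) = Φ(2.296) = 0.9892.

Power ≈ 0.989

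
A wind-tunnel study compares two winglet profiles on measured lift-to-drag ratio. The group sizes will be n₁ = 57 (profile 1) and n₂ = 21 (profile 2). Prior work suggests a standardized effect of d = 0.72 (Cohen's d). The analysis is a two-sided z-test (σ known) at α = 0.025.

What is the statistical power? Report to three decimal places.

Noncentrality parameter: δ = d / √(1/n₁ + 1/n₂) = 0.72 / √(1/57 + 1/21) = 2.8205
Critical value for a two-sided test at α = 0.025: z_{α/2} = 2.241.
Power = Φ(δ − 2.241) + Φ(−δ − 2.241) = Φ(0.579) + Φ(-5.062) = 0.7188 + 0.0000 = 0.7188.

Power ≈ 0.719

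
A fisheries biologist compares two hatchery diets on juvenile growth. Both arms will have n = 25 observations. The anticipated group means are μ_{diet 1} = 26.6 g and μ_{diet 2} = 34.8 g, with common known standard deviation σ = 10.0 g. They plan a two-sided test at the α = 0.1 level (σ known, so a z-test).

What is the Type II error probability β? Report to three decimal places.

β ≈ 0.105

Standardized effect: d = |μ_{diet 1} − μ_{diet 2}| / σ = |26.6 − 34.8| / 10.0 = 0.8200
Noncentrality parameter: δ = d·√(n/2) = 0.8200 × √(25/2) = 2.8991
Two-sided α = 0.1 → critical value z_{0.05} = 1.645.
Power = Φ(δ − 1.645) + Φ(−δ − 1.645) = Φ(1.254) + Φ(-4.544) = 0.8951 + 0.0000 = 0.8951.
Type II error: β = 1 − power = 1 − 0.8951 = 0.1049.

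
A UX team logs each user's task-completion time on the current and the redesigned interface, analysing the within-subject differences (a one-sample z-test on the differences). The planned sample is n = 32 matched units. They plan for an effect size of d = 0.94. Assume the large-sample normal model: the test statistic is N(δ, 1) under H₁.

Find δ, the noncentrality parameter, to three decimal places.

The noncentrality parameter scales effect size by the design's sample-size factor: δ = d·√n = 0.94 × √32 = 5.3174

δ ≈ 5.317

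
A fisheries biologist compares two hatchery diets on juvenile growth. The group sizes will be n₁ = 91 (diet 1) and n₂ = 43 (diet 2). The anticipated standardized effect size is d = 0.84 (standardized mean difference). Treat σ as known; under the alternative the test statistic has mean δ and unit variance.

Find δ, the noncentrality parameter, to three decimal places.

δ ≈ 4.539

The noncentrality parameter scales effect size by the design's sample-size factor: δ = d / √(1/n₁ + 1/n₂) = 0.84 / √(1/91 + 1/43) = 4.5392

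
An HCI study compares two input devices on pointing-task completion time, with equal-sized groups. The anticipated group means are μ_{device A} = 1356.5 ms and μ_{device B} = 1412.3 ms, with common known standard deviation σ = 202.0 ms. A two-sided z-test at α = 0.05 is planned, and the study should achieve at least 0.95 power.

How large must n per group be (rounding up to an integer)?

n = 341 per group

Standardized effect: d = |μ_{device A} − μ_{device B}| / σ = |1356.5 − 1412.3| / 202.0 = 0.2762
For power 0.95 need Φ(δ − z_{0.025}) = 0.95, so δ = z_{0.025} + z_{0.05} = 1.960 + 1.645 = 3.605.
(For δ > 0 the lower-tail rejection region contributes negligibly to power, so the one-term inversion is standard.)
δ = d·√(n/2) ⇒ n = 2(δ/d)² = 2 × (3.605 / 0.2762)² = 340.59.
Round up to the next whole unit.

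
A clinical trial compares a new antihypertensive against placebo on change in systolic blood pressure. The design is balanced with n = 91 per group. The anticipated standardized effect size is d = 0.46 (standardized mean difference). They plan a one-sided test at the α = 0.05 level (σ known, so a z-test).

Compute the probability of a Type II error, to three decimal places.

Noncentrality parameter: δ = d·√(n/2) = 0.46 × √(91/2) = 3.1029
Critical value for a one-sided test at α = 0.05: z_α = 1.645.
Power = Φ(δ − 1.645) = Φ(1.458) = 0.9276.
Type II error: β = 1 − power = 1 − 0.9276 = 0.0724.

β ≈ 0.072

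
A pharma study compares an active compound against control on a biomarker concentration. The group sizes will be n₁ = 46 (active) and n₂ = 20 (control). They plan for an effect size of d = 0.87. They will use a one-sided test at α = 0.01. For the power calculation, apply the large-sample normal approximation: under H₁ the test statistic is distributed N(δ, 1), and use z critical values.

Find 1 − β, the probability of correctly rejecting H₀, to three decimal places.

Power ≈ 0.822

Noncentrality parameter: δ = d / √(1/n₁ + 1/n₂) = 0.87 / √(1/46 + 1/20) = 3.2482
One-sided α = 0.01 → critical value z_{0.01} = 2.326.
Power = Φ(δ − 2.326) = Φ(0.922) = 0.8217.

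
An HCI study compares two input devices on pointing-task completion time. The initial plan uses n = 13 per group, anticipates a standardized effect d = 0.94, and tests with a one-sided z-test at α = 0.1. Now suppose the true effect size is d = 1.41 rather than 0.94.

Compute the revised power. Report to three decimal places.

With d = 1.41: δ = d·√(n/2) = 1.41 × √(13/2) = 3.5948. Critical value z_{0.1} = 1.282.
Revised power = Φ(δ − 1.282) = Φ(2.313) = 0.9896.

Power ≈ 0.990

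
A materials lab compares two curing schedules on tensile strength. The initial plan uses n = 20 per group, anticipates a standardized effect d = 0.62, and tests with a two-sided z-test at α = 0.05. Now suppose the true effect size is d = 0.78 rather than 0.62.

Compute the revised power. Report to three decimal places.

With d = 0.78: δ = d·√(n/2) = 0.78 × √(20/2) = 2.4666. Critical value z_{0.025} = 1.960.
Revised power = Φ(δ − 1.960) + Φ(−δ − 1.960) = Φ(0.507) + Φ(-4.427) = 0.6938 + 0.0000 = 0.6938.

Power ≈ 0.694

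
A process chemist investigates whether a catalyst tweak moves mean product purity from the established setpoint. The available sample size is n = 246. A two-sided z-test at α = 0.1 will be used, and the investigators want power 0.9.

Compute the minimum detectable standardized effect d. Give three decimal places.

Required noncentrality: δ = z_{0.05} + z_{0.10} = 1.645 + 1.282 = 2.926.
(The second rejection-region term Φ(−δ − z_{α/2}) is negligible and dropped.)
δ = d·√n ⇒ d = δ/√n = 2.926/√246 = 0.1866.

d ≈ 0.187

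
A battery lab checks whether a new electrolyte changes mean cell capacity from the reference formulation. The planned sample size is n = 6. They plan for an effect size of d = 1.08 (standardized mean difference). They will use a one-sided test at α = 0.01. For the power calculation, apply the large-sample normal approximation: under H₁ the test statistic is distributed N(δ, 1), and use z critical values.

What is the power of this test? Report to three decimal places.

Power ≈ 0.625

Noncentrality parameter: δ = d·√n = 1.08 × √6 = 2.6454
Critical value for a one-sided test at α = 0.01: z_α = 2.326.
Power = Φ(δ − 2.326) = Φ(0.319) = 0.6252.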